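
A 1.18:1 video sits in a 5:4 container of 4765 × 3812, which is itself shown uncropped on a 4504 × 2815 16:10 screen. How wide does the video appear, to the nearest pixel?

3322 px

1.18:1 in 4765×3812: fills the height, so the video is 4498.16 × 3812.00.
5:4 in 4504×2815: fills the height, so the intermediate becomes 3518.75 × 2815.00 — a scale of ×0.7385.
The video scales with it: width 4498.16 × 0.7385 ≈ 3321.70.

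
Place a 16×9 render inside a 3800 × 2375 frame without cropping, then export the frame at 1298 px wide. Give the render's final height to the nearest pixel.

730 px

At 3800×2375 the render is width-limited, so height = 3800 × 9/16 ≈ 2137.50 px.
The frame scales by 1298/3800 = 0.3416; 2137.50 × 0.3416 ≈ 730.12 px.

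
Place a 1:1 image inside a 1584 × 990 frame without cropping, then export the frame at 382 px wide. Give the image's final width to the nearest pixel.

In the 1584×990 frame the image fills the height: width = 990 × 1/1 ≈ 990.00 px.
The frame scales by 382/1584 = 0.2412; 990.00 × 0.2412 ≈ 238.75 px.

239 px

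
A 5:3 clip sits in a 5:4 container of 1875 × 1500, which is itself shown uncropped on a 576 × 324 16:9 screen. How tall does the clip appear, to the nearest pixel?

243 px

5:3 in 1875×1500: fills the width, so the clip is 1875.00 × 1125.00.
Second fit — the 5:4 canvas into 576×324 spans the height: 405.00 × 324.00 (×0.2160 from 1875×1500).
Applying the same ×0.2160: 1125.00 → 243.00.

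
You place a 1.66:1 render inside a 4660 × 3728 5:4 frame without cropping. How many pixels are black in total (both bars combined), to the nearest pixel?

4290793 pixels

1.66:1 is wider than 5:4, so it spans the full width.
Content height = 4660 / 1.660 ≈ 2807.2289 px.
Black = 3728 − 2807.2289 = 920.7711 px.
That's 920.7711 × 4660 ≈ 4290793 black pixels.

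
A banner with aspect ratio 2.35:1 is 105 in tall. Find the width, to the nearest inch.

At 2.35:1, 105 × 2.350 ≈ 246.75.

247 in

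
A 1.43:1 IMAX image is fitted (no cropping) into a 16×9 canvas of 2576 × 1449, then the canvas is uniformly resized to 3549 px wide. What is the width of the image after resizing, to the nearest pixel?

2855 px

At 2576×1449 the image is height-limited, so width = 1449 × 1.430 ≈ 2072.07 px.
The frame scales by 3549/2576 = 1.3777; 2072.07 × 1.3777 ≈ 2854.73 px.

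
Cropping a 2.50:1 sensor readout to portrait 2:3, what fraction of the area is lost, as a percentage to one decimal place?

73.3%

The height stays; only width is cut (since portrait 2:3 is narrower than 2.50:1).
Fraction kept = (0.667)/(2.500) ≈ 26.67%, so 73.33% is lost.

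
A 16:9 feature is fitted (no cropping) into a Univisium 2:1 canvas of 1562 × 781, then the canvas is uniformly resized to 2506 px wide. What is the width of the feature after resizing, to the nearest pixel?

In the 1562×781 frame the feature fills the height: width = 781 × 16/9 ≈ 1388.44 px.
The frame scales by 2506/1562 = 1.6044; 1388.44 × 1.6044 ≈ 2227.56 px.

2228 px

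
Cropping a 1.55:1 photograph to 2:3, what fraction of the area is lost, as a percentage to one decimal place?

57.0%

Going from 1.55:1 to 2:3 means cutting width while keeping height.
(0.667)/(1.550) ≈ 0.430 of the area survives, leaving 56.99% discarded.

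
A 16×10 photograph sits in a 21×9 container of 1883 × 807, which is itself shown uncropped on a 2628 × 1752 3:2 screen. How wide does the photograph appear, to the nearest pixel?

1802 px

First fit — 16×10 into 1883×807 spans the height: 1291.20 × 807.00.
The 21×9 canvas is width-limited in 2628×1752, giving 2628.00 × 1126.29; scale factor 1.3956.
Applying the same ×1.3956: 1291.20 → 1802.06.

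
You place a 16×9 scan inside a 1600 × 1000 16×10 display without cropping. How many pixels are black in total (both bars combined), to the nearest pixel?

160000 pixels

16×9 (1.778) > 16×10 (1.600), so the scan fills the width.
Content height = 1600 × 9/16 ≈ 900.0000 px.
Leftover height: 1000 − 900.0000 = 100.0000 px.
Across the 1600-px span: 100.0000 × 1600 ≈ 160000 px.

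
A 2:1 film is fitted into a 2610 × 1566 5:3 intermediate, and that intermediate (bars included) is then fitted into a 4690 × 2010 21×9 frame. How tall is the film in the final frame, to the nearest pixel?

First fit — 2:1 into 2610×1566 spans the width: 2610.00 × 1305.00.
5:3 in 4690×2010: fills the height, so the intermediate becomes 3350.00 × 2010.00 — a scale of ×1.2835.
So the film's height is 1305.00 × 1.2835 ≈ 1675.00.

1675 px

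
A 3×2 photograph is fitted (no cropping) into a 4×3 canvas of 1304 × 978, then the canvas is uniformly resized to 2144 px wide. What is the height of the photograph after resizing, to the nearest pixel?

In the 1304×978 frame the photograph fills the width: height = 1304 × 2/3 ≈ 869.33 px.
Scaling 1304 → 2144 is ×1.6442, so the height becomes 869.33 × 1.6442 ≈ 1429.33 px.

1429 px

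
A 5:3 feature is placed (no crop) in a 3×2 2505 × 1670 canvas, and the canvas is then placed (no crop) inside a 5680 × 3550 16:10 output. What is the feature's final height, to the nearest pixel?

First fit — 5:3 into 2505×1670 spans the width: 2505.00 × 1503.00.
3×2 in 5680×3550: fills the height, so the intermediate becomes 5325.00 × 3550.00 — a scale of ×2.1257.
Applying the same ×2.1257: 1503.00 → 3195.00.

3195 px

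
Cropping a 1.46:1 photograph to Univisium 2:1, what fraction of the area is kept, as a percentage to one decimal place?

73.0%

Going from 1.46:1 to Univisium 2:1 means cutting height while keeping width.
(1.460)/(2.000) ≈ 0.730 of the area survives.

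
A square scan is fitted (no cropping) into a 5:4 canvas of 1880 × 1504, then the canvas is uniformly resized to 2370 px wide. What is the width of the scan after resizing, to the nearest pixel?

1896 px

In the 1880×1504 frame the scan fills the height: width = 1504 × 1/1 ≈ 1504.00 px.
The frame scales by 2370/1880 = 1.2606; 1504.00 × 1.2606 ≈ 1896.00 px.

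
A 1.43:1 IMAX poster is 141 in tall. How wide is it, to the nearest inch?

202 in

141 × 1.430 = 201.63.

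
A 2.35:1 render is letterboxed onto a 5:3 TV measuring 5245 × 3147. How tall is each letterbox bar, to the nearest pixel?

458 px

2.35:1 is wider than 5:3, so it spans the full width.
That makes the image 2231.91 px tall (5245 / 2.350).
Leftover height: 3147 − 2231.91 = 915.09 px → 457.54 each side.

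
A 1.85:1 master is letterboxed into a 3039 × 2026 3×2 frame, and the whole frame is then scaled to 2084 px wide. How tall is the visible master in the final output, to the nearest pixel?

1126 px

At 3039×2026 the master is width-limited, so height = 3039 / 1.850 ≈ 1642.70 px.
Resizing to 2084 px wide multiplies everything by 0.6858: 1642.70 → 1126.49 px.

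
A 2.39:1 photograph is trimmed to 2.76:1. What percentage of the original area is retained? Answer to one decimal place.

Going from 2.39:1 to 2.76:1 means cutting height while keeping width.
Fraction kept = (2.390)/(2.760) ≈ 86.59%.

86.6%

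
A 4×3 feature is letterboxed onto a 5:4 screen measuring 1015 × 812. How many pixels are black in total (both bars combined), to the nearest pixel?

51511 pixels

4×3 is wider than 5:4, so it spans the full width.
Content height = 1015 × 3/4 ≈ 761.2500 px.
Black = 812 − 761.2500 = 50.7500 px.
Bar area = 50.7500 × 1015 ≈ 51511 px.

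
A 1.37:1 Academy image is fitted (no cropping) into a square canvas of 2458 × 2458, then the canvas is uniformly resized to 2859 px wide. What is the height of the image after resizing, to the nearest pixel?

Fitted into 2458×2458, the image spans the width; its height is 2458 / 1.370 ≈ 1794.16 px.
The frame scales by 2859/2458 = 1.1631; 1794.16 × 1.1631 ≈ 2086.86 px.

2087 px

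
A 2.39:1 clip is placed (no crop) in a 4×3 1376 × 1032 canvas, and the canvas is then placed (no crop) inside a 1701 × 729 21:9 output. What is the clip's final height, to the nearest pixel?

407 px

First fit — 2.39:1 into 1376×1032 spans the width: 1376.00 × 575.73.
The 4×3 canvas is height-limited in 1701×729, giving 972.00 × 729.00; scale factor 0.7064.
The clip scales with it: height 575.73 × 0.7064 ≈ 406.69.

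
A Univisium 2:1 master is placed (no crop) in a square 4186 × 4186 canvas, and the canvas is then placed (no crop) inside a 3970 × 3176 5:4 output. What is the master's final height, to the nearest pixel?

1588 px

Univisium 2:1 in 4186×4186: fills the width, so the master is 4186.00 × 2093.00.
Second fit — the square canvas into 3970×3176 spans the height: 3176.00 × 3176.00 (×0.7587 from 4186×4186).
Applying the same ×0.7587: 2093.00 → 1588.00.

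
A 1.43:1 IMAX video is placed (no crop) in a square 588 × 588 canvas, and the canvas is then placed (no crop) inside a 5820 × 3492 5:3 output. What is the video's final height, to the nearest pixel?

First fit — 1.43:1 IMAX into 588×588 spans the width: 588.00 × 411.19.
Second fit — the square canvas into 5820×3492 spans the height: 3492.00 × 3492.00 (×5.9388 from 588×588).
The video scales with it: height 411.19 × 5.9388 ≈ 2441.96.

2442 px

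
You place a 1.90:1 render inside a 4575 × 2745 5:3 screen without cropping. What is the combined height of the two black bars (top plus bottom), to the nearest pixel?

1.90:1 is wider than 5:3, so it spans the full width.
That makes the image 2407.89 px tall (4575 / 1.900).
Leftover height: 2745 − 2407.89 = 337.11 px.

337 px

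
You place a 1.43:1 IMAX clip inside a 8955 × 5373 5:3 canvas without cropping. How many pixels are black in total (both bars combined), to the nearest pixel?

1.43:1 IMAX (1.430) < 5:3 (1.667), so the clip fills the height.
The clip is 5373 × 1.430 ≈ 7683.3900 px wide.
8955 − 7683.3900 = 1271.6100 px of bars.
Bar area = 1271.6100 × 5373 ≈ 6832361 px.

6832361 pixels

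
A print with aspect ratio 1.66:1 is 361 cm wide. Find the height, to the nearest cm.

217 cm

Height = 361 / 1.660 = 217.47.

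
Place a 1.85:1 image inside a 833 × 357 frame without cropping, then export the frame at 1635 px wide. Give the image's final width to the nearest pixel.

1296 px

In the 833×357 frame the image fills the height: width = 357 × 1.850 ≈ 660.45 px.
Scaling 833 → 1635 is ×1.9628, so the width becomes 660.45 × 1.9628 ≈ 1296.32 px.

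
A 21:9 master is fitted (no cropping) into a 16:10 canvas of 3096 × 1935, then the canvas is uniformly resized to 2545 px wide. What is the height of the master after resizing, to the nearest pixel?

At 3096×1935 the master is width-limited, so height = 3096 × 9/21 ≈ 1326.86 px.
Scaling 3096 → 2545 is ×0.8220, so the height becomes 1326.86 × 0.8220 ≈ 1090.71 px.

1091 px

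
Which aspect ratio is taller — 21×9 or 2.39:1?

21×9

21×9 = 2.333 and 2.39; 2.39 > 2.333. The smaller width-to-height ratio is the taller frame.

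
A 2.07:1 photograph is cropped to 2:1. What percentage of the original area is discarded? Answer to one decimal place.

2:1 is narrower than 2.07:1, so the crop keeps the full height and trims the width.
(2.000)/(2.070) ≈ 0.966 of the area survives, leaving 3.38% discarded.

3.4%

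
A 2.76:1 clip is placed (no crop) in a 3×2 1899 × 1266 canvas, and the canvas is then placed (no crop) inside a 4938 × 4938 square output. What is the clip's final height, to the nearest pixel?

Inside the 1899×1266 canvas the clip is width-limited at 1899.00 × 688.04.
3×2 in 4938×4938: fills the width, so the intermediate becomes 4938.00 × 3292.00 — a scale of ×2.6003.
Applying the same ×2.6003: 688.04 → 1789.13.

1789 px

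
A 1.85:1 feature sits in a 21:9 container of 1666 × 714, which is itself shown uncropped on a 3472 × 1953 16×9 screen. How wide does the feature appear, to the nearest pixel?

1.85:1 in 1666×714: fills the height, so the feature is 1320.90 × 714.00.
Second fit — the 21:9 canvas into 3472×1953 spans the width: 3472.00 × 1488.00 (×2.0840 from 1666×714).
The feature scales with it: width 1320.90 × 2.0840 ≈ 2752.80.

2753 px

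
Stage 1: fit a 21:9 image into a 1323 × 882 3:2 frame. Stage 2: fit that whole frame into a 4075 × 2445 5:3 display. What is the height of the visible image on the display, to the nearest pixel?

1572 px

Inside the 1323×882 canvas the image is width-limited at 1323.00 × 567.00.
The 3:2 canvas is height-limited in 4075×2445, giving 3667.50 × 2445.00; scale factor 2.7721.
Applying the same ×2.7721: 567.00 → 1571.79.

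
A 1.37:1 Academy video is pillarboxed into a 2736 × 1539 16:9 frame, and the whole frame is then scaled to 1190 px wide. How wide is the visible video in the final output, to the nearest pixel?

At 2736×1539 the video is height-limited, so width = 1539 × 1.370 ≈ 2108.43 px.
The frame scales by 1190/2736 = 0.4349; 2108.43 × 0.4349 ≈ 917.04 px.

917 px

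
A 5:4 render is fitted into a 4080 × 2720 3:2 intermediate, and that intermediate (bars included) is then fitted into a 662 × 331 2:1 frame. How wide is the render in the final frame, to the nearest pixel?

First fit — 5:4 into 4080×2720 spans the height: 3400.00 × 2720.00.
3:2 in 662×331: fills the height, so the intermediate becomes 496.50 × 331.00 — a scale of ×0.1217.
Applying the same ×0.1217: 3400.00 → 413.75.

414 px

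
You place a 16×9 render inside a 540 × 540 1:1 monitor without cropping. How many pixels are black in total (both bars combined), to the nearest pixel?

127575 pixels

16×9 is wider than 1:1, so it spans the full width.
The render is 540 × 9/16 ≈ 303.7500 px tall.
540 − 303.7500 = 236.2500 px of bars.
Bar area = 236.2500 × 540 ≈ 127575 px.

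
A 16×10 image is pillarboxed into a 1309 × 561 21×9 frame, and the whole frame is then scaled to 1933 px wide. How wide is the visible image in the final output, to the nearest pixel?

1325 px

In the 1309×561 frame the image fills the height: width = 561 × 16/10 ≈ 897.60 px.
Resizing to 1933 px wide multiplies everything by 1.4767: 897.60 → 1325.49 px.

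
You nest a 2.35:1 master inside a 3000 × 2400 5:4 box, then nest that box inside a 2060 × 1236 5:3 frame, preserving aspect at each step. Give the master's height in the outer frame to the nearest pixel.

657 px

Inside the 3000×2400 canvas the master is width-limited at 3000.00 × 1276.60.
The 5:4 canvas is height-limited in 2060×1236, giving 1545.00 × 1236.00; scale factor 0.5150.
So the master's height is 1276.60 × 0.5150 ≈ 657.45.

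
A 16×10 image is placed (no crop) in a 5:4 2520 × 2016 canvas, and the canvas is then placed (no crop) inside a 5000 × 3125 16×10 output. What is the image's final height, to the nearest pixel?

First fit — 16×10 into 2520×2016 spans the width: 2520.00 × 1575.00.
The 5:4 canvas is height-limited in 5000×3125, giving 3906.25 × 3125.00; scale factor 1.5501.
Applying the same ×1.5501: 1575.00 → 2441.41.

2441 px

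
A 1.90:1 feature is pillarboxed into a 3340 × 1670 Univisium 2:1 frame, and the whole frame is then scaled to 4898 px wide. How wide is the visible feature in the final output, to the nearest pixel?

In the 3340×1670 frame the feature fills the height: width = 1670 × 1.900 ≈ 3173.00 px.
The frame scales by 4898/3340 = 1.4665; 3173.00 × 1.4665 ≈ 4653.10 px.

4653 px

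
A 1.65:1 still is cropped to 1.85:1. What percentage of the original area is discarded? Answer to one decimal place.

10.8%

1.85:1 is wider than 1.65:1, so the crop keeps the full width and trims the height.
(1.650)/(1.850) ≈ 0.892 of the area survives, leaving 10.81% discarded.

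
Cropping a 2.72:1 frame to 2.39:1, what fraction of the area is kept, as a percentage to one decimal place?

87.9%

The height stays; only width is cut (since 2.39:1 is narrower than 2.72:1).
Fraction kept = (2.390)/(2.720) ≈ 87.87%.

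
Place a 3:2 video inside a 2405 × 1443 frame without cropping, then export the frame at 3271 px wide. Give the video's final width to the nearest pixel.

In the 2405×1443 frame the video fills the height: width = 1443 × 3/2 ≈ 2164.50 px.
The frame scales by 3271/2405 = 1.3601; 2164.50 × 1.3601 ≈ 2943.90 px.

2944 px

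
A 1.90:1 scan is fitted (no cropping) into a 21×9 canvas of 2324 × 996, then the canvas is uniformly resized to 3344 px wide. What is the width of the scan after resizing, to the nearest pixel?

In the 2324×996 frame the scan fills the height: width = 996 × 1.900 ≈ 1892.40 px.
The frame scales by 3344/2324 = 1.4389; 1892.40 × 1.4389 ≈ 2722.97 px.

2723 px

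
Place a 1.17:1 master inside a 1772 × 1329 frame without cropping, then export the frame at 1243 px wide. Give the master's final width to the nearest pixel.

At 1772×1329 the master is height-limited, so width = 1329 × 1.170 ≈ 1554.93 px.
The frame scales by 1243/1772 = 0.7015; 1554.93 × 0.7015 ≈ 1090.73 px.

1091 px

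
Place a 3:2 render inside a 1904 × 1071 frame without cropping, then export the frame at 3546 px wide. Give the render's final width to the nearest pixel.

Fitted into 1904×1071, the render spans the height; its width is 1071 × 3/2 ≈ 1606.50 px.
The frame scales by 3546/1904 = 1.8624; 1606.50 × 1.8624 ≈ 2991.94 px.

2992 px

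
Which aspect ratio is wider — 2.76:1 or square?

2.76:1

2.76 and square = 1; 2.76 > 1.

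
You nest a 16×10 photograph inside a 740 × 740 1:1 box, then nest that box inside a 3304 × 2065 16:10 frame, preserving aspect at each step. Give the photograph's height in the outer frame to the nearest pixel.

Inside the 740×740 canvas the photograph is width-limited at 740.00 × 462.50.
The 1:1 canvas is height-limited in 3304×2065, giving 2065.00 × 2065.00; scale factor 2.7905.
So the photograph's height is 462.50 × 2.7905 ≈ 1290.62.

1291 px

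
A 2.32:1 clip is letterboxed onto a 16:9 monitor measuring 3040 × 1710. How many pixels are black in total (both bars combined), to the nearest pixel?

1214952 pixels

Since 2.320 > 1.778, the clip is width-limited.
Content height = 3040 / 2.320 ≈ 1310.3448 px.
Leftover height: 1710 − 1310.3448 = 399.6552 px.
Bar area = 399.6552 × 3040 ≈ 1214952 px.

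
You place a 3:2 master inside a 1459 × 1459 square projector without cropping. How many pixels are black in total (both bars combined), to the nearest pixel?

709560 pixels

Since 1.500 > 1.000, the master is width-limited.
That makes the image 972.6667 px tall (1459 × 2/3).
1459 − 972.6667 = 486.3333 px of bars.
Bar area = 486.3333 × 1459 ≈ 709560 px.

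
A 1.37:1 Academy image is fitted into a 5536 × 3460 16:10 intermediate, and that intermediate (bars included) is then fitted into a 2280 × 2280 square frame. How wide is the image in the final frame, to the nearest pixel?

1952 px

1.37:1 Academy in 5536×3460: fills the height, so the image is 4740.20 × 3460.00.
16:10 in 2280×2280: fills the width, so the intermediate becomes 2280.00 × 1425.00 — a scale of ×0.4118.
The image scales with it: width 4740.20 × 0.4118 ≈ 1952.25.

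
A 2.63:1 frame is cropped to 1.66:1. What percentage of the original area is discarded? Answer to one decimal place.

36.9%

The height stays; only width is cut (since 1.66:1 is narrower than 2.63:1).
Area ratio = (1.660)/(2.630) = 63.12%; the remaining 36.88% is cropped out.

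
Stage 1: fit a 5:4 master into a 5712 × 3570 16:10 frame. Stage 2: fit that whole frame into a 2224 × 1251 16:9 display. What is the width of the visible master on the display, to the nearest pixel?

1564 px

First fit — 5:4 into 5712×3570 spans the height: 4462.50 × 3570.00.
The 16:10 canvas is height-limited in 2224×1251, giving 2001.60 × 1251.00; scale factor 0.3504.
Applying the same ×0.3504: 4462.50 → 1563.75.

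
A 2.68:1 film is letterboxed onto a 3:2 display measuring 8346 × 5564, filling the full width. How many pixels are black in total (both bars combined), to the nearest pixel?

20446205 pixels

That makes the image 3114.1791 px tall (8346 / 2.680).
Black = 5564 − 3114.1791 = 2449.8209 px.
That's 2449.8209 × 8346 ≈ 20446205 black pixels.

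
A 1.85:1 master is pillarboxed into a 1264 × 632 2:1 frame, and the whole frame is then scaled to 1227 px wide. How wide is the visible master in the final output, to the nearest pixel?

1135 px

Fitted into 1264×632, the master spans the height; its width is 632 × 1.850 ≈ 1169.20 px.
Scaling 1264 → 1227 is ×0.9707, so the width becomes 1169.20 × 0.9707 ≈ 1134.97 px.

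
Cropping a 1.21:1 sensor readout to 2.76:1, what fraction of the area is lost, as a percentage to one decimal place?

The width stays; only height is cut (since 2.76:1 is wider than 1.21:1).
Area ratio = (1.210)/(2.760) = 43.84%; the remaining 56.16% is cropped out.

56.2%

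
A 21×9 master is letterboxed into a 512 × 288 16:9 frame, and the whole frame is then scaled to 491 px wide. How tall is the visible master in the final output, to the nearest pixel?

Fitted into 512×288, the master spans the width; its height is 512 × 9/21 ≈ 219.43 px.
The frame scales by 491/512 = 0.9590; 219.43 × 0.9590 ≈ 210.43 px.

210 px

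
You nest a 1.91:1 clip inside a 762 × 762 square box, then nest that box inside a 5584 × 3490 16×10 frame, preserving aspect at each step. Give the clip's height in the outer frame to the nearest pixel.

First fit — 1.91:1 into 762×762 spans the width: 762.00 × 398.95.
square in 5584×3490: fills the height, so the intermediate becomes 3490.00 × 3490.00 — a scale of ×4.5801.
So the clip's height is 398.95 × 4.5801 ≈ 1827.23.

1827 px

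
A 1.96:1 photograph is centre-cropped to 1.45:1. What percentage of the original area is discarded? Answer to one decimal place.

1.45:1 is narrower than 1.96:1, so the crop keeps the full height and trims the width.
Area ratio = (1.450)/(1.960) = 73.98%; the remaining 26.02% is cropped out.

26.0%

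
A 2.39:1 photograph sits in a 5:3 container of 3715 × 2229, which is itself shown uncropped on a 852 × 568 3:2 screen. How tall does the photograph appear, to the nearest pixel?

2.39:1 in 3715×2229: fills the width, so the photograph is 3715.00 × 1554.39.
The 5:3 canvas is width-limited in 852×568, giving 852.00 × 511.20; scale factor 0.2293.
Applying the same ×0.2293: 1554.39 → 356.49.

356 px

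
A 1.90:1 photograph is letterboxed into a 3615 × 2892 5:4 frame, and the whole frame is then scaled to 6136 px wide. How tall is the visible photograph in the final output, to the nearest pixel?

3229 px

In the 3615×2892 frame the photograph fills the width: height = 3615 / 1.900 ≈ 1902.63 px.
The frame scales by 6136/3615 = 1.6974; 1902.63 × 1.6974 ≈ 3229.47 px.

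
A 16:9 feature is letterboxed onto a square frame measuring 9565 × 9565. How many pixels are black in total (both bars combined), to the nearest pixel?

16:9 (1.778) > square (1.000), so the feature fills the width.
Content height = 9565 × 9/16 ≈ 5380.3125 px.
Leftover height: 9565 − 5380.3125 = 4184.6875 px.
Bar area = 4184.6875 × 9565 ≈ 40026536 px.

40026536 pixels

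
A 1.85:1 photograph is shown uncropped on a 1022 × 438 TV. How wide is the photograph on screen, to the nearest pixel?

1.85:1 (1.850) < 21×9 (2.333), so the photograph fills the height.
The photograph is 438 × 1.850 ≈ 810.30 px wide.

810 px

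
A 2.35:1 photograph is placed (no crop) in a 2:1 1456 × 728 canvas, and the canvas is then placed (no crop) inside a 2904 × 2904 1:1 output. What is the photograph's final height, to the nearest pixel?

1236 px

Inside the 1456×728 canvas the photograph is width-limited at 1456.00 × 619.57.
2:1 in 2904×2904: fills the width, so the intermediate becomes 2904.00 × 1452.00 — a scale of ×1.9945.
The photograph scales with it: height 619.57 × 1.9945 ≈ 1235.74.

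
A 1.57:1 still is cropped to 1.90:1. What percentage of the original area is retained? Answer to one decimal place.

82.6%

Going from 1.57:1 to 1.90:1 means cutting height while keeping width.
(1.570)/(1.900) ≈ 0.826 of the area survives.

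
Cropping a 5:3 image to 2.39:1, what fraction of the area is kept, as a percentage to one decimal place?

69.7%

The width stays; only height is cut (since 2.39:1 is wider than 5:3).
Area ratio = (1.667)/(2.390) = 69.74% retained.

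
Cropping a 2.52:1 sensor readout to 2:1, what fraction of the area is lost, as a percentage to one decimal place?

Going from 2.52:1 to 2:1 means cutting width while keeping height.
Area ratio = (2.000)/(2.520) = 79.37%; the remaining 20.63% is cropped out.

20.6%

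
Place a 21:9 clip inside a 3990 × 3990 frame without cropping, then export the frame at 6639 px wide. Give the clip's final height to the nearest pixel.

In the 3990×3990 frame the clip fills the width: height = 3990 × 9/21 ≈ 1710.00 px.
Resizing to 6639 px wide multiplies everything by 1.6639: 1710.00 → 2845.29 px.

2845 px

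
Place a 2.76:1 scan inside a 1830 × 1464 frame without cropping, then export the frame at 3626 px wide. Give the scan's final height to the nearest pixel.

1314 px

Fitted into 1830×1464, the scan spans the width; its height is 1830 / 2.760 ≈ 663.04 px.
Resizing to 3626 px wide multiplies everything by 1.9814: 663.04 → 1313.77 px.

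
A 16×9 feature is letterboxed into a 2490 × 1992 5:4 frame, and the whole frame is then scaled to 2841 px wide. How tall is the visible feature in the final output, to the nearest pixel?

At 2490×1992 the feature is width-limited, so height = 2490 × 9/16 ≈ 1400.62 px.
Resizing to 2841 px wide multiplies everything by 1.1410: 1400.62 → 1598.06 px.

1598 px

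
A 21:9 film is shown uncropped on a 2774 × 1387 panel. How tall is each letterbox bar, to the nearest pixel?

99 px

21:9 (2.333) > Univisium 2:1 (2.000), so the film fills the width.
That makes the image 1188.86 px tall (2774 × 9/21).
1387 − 1188.86 = 198.14 px of bars (99.07 each).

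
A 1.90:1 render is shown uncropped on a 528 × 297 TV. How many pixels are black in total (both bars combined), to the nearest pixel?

10088 pixels

1.90:1 is wider than 16:9, so it spans the full width.
The render is 528 / 1.900 ≈ 277.8947 px tall.
Leftover height: 297 − 277.8947 = 19.1053 px.
That's 19.1053 × 528 ≈ 10088 black pixels.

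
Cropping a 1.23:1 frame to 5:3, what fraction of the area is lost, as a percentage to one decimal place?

5:3 is wider than 1.23:1, so the crop keeps the full width and trims the height.
(1.230)/(1.667) ≈ 0.738 of the area survives, leaving 26.20% discarded.

26.2%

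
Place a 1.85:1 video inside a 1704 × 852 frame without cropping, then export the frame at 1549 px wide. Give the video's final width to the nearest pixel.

In the 1704×852 frame the video fills the height: width = 852 × 1.850 ≈ 1576.20 px.
The frame scales by 1549/1704 = 0.9090; 1576.20 × 0.9090 ≈ 1432.83 px.

1433 px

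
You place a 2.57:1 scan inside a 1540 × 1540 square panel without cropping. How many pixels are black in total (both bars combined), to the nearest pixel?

1448798 pixels

Since 2.570 > 1.000, the scan is width-limited.
Content height = 1540 / 2.570 ≈ 599.2218 px.
Black = 1540 − 599.2218 = 940.7782 px.
That's 940.7782 × 1540 ≈ 1448798 black pixels.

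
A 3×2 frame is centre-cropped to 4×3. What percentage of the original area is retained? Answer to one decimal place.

Going from 3×2 to 4×3 means cutting width while keeping height.
(1.333)/(1.500) ≈ 0.889 of the area survives.

88.9%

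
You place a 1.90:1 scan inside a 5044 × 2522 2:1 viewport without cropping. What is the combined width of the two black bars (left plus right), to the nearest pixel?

252 px

1.90:1 (1.900) < 2:1 (2.000), so the scan fills the height.
That makes the image 4791.80 px wide (2522 × 1.900).
5044 − 4791.80 = 252.20 px of bars.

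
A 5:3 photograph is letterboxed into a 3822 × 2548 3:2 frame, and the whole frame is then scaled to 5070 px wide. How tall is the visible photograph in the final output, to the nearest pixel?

Fitted into 3822×2548, the photograph spans the width; its height is 3822 × 3/5 ≈ 2293.20 px.
The frame scales by 5070/3822 = 1.3265; 2293.20 × 1.3265 ≈ 3042.00 px.

3042 px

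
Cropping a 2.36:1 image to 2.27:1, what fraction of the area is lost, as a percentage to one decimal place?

Going from 2.36:1 to 2.27:1 means cutting width while keeping height.
Fraction kept = (2.270)/(2.360) ≈ 96.19%, so 3.81% is lost.

3.8%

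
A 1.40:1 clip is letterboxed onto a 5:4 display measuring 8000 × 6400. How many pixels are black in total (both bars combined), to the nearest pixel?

5485714 pixels

1.40:1 (1.400) > 5:4 (1.250), so the clip fills the width.
Content height = 8000 / 1.400 ≈ 5714.2857 px.
Leftover height: 6400 − 5714.2857 = 685.7143 px.
That's 685.7143 × 8000 ≈ 5485714 black pixels.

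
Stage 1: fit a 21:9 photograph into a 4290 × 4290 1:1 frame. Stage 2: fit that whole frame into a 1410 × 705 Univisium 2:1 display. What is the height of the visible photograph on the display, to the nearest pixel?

302 px

21:9 in 4290×4290: fills the width, so the photograph is 4290.00 × 1838.57.
Second fit — the 1:1 canvas into 1410×705 spans the height: 705.00 × 705.00 (×0.1643 from 4290×4290).
The photograph scales with it: height 1838.57 × 0.1643 ≈ 302.14.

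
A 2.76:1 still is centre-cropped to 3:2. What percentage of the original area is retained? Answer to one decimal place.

3:2 is narrower than 2.76:1, so the crop keeps the full height and trims the width.
Area ratio = (1.500)/(2.760) = 54.35% retained.

54.3%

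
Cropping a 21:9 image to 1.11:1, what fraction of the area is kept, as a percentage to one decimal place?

47.6%

Going from 21:9 to 1.11:1 means cutting width while keeping height.
Fraction kept = (1.110)/(2.333) ≈ 47.57%.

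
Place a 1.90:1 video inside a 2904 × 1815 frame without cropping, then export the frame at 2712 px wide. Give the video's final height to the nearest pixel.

1427 px

At 2904×1815 the video is width-limited, so height = 2904 / 1.900 ≈ 1528.42 px.
Scaling 2904 → 2712 is ×0.9339, so the height becomes 1528.42 × 0.9339 ≈ 1427.37 px.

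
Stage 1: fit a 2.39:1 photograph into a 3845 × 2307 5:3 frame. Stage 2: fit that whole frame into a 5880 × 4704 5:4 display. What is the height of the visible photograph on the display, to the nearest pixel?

2.39:1 in 3845×2307: fills the width, so the photograph is 3845.00 × 1608.79.
Second fit — the 5:3 canvas into 5880×4704 spans the width: 5880.00 × 3528.00 (×1.5293 from 3845×2307).
The photograph scales with it: height 1608.79 × 1.5293 ≈ 2460.25.

2460 px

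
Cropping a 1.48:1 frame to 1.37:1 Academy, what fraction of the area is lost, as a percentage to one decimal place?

Going from 1.48:1 to 1.37:1 Academy means cutting width while keeping height.
Area ratio = (1.370)/(1.480) = 92.57%; the remaining 7.43% is cropped out.

7.4%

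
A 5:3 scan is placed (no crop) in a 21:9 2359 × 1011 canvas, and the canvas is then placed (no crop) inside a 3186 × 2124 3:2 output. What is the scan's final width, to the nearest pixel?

Inside the 2359×1011 canvas the scan is height-limited at 1685.00 × 1011.00.
Second fit — the 21:9 canvas into 3186×2124 spans the width: 3186.00 × 1365.43 (×1.3506 from 2359×1011).
Applying the same ×1.3506: 1685.00 → 2275.71.

2276 px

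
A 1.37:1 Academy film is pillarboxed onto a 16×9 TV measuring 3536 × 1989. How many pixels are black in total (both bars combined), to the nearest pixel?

1613218 pixels

1.37:1 Academy is narrower than 16×9, so it spans the full height.
Content width = 1989 × 1.370 ≈ 2724.9300 px.
3536 − 2724.9300 = 811.0700 px of bars.
Bar area = 811.0700 × 1989 ≈ 1613218 px.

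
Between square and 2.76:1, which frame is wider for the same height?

2.76:1

square = 1 and 2.76; 2.76 > 1.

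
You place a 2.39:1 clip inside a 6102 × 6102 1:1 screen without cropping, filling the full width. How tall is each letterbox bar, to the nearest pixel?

The clip is 6102 / 2.390 ≈ 2553.14 px tall.
6102 − 2553.14 = 3548.86 px of bars (1774.43 each).

1774 px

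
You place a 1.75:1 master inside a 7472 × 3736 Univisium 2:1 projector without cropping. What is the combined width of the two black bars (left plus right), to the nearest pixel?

934 px

Since 1.750 < 2.000, the master is height-limited.
Content width = 3736 × 1.750 ≈ 6538.00 px.
7472 − 6538.00 = 934.00 px of bars.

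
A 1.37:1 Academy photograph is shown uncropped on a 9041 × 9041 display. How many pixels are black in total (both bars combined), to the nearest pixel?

22075680 pixels

1.37:1 Academy is wider than square, so it spans the full width.
The photograph is 9041 / 1.370 ≈ 6599.2701 px tall.
Leftover height: 9041 − 6599.2701 = 2441.7299 px.
Bar area = 2441.7299 × 9041 ≈ 22075680 px.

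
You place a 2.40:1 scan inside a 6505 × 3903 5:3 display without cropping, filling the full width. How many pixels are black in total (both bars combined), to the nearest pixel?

The scan is 6505 / 2.400 ≈ 2710.4167 px tall.
Leftover height: 3903 − 2710.4167 = 1192.5833 px.
Across the 6505-px span: 1192.5833 × 6505 ≈ 7757755 px.

7757755 pixels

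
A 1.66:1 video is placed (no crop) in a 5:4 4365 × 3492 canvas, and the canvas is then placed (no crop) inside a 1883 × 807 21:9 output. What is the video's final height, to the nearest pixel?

608 px

1.66:1 in 4365×3492: fills the width, so the video is 4365.00 × 2629.52.
Second fit — the 5:4 canvas into 1883×807 spans the height: 1008.75 × 807.00 (×0.2311 from 4365×3492).
Applying the same ×0.2311: 2629.52 → 607.68.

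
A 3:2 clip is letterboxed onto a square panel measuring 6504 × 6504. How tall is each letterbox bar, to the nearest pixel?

3:2 (1.500) > square (1.000), so the clip fills the width.
The clip is 6504 × 2/3 ≈ 4336.00 px tall.
6504 − 4336.00 = 2168.00 px of bars (1084.00 each).

1084 px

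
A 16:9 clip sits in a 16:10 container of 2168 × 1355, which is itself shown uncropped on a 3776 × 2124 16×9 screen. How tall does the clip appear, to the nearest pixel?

16:9 in 2168×1355: fills the width, so the clip is 2168.00 × 1219.50.
The 16:10 canvas is height-limited in 3776×2124, giving 3398.40 × 2124.00; scale factor 1.5675.
The clip scales with it: height 1219.50 × 1.5675 ≈ 1911.60.

1912 px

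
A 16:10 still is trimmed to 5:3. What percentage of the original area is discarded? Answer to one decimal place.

4.0%

Going from 16:10 to 5:3 means cutting height while keeping width.
Area ratio = (1.600)/(1.667) = 96.00%; the remaining 4.00% is cropped out.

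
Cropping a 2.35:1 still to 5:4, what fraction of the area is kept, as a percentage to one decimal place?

5:4 is narrower than 2.35:1, so the crop keeps the full height and trims the width.
(1.250)/(2.350) ≈ 0.532 of the area survives.

53.2%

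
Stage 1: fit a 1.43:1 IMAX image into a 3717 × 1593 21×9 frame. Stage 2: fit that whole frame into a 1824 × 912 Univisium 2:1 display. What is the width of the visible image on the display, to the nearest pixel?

1118 px

Inside the 3717×1593 canvas the image is height-limited at 2277.99 × 1593.00.
The 21×9 canvas is width-limited in 1824×912, giving 1824.00 × 781.71; scale factor 0.4907.
So the image's width is 2277.99 × 0.4907 ≈ 1117.85.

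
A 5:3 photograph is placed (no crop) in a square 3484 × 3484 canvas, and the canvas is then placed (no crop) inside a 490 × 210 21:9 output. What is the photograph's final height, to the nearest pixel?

5:3 in 3484×3484: fills the width, so the photograph is 3484.00 × 2090.40.
square in 490×210: fills the height, so the intermediate becomes 210.00 × 210.00 — a scale of ×0.0603.
So the photograph's height is 2090.40 × 0.0603 ≈ 126.00.

126 px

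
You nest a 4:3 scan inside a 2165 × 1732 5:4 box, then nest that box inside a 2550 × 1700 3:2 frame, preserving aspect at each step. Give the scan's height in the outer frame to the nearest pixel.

1594 px

First fit — 4:3 into 2165×1732 spans the width: 2165.00 × 1623.75.
Second fit — the 5:4 canvas into 2550×1700 spans the height: 2125.00 × 1700.00 (×0.9815 from 2165×1732).
So the scan's height is 1623.75 × 0.9815 ≈ 1593.75.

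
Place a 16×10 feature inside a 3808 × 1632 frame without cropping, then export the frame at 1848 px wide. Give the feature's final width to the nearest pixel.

1267 px

At 3808×1632 the feature is height-limited, so width = 1632 × 16/10 ≈ 2611.20 px.
Scaling 3808 → 1848 is ×0.4853, so the width becomes 2611.20 × 0.4853 ≈ 1267.20 px.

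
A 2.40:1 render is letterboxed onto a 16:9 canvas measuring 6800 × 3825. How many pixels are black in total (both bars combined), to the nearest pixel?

Since 2.400 > 1.778, the render is width-limited.
Content height = 6800 / 2.400 ≈ 2833.3333 px.
Black = 3825 − 2833.3333 = 991.6667 px.
Across the 6800-px span: 991.6667 × 6800 ≈ 6743333 px.

6743333 pixels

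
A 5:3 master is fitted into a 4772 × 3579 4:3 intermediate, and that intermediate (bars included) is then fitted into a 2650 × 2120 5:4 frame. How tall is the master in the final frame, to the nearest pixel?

5:3 in 4772×3579: fills the width, so the master is 4772.00 × 2863.20.
The 4:3 canvas is width-limited in 2650×2120, giving 2650.00 × 1987.50; scale factor 0.5553.
The master scales with it: height 2863.20 × 0.5553 ≈ 1590.00.

1590 px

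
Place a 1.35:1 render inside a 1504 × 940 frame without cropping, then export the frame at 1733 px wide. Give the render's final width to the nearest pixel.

1462 px

Fitted into 1504×940, the render spans the height; its width is 940 × 1.350 ≈ 1269.00 px.
Scaling 1504 → 1733 is ×1.1523, so the width becomes 1269.00 × 1.1523 ≈ 1462.22 px.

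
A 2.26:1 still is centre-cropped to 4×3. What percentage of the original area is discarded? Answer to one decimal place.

41.0%

Going from 2.26:1 to 4×3 means cutting width while keeping height.
Area ratio = (1.333)/(2.260) = 59.00%; the remaining 41.00% is cropped out.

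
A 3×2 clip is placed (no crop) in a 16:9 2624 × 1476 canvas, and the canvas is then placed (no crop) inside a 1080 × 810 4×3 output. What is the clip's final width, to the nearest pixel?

911 px

First fit — 3×2 into 2624×1476 spans the height: 2214.00 × 1476.00.
16:9 in 1080×810: fills the width, so the intermediate becomes 1080.00 × 607.50 — a scale of ×0.4116.
The clip scales with it: width 2214.00 × 0.4116 ≈ 911.25.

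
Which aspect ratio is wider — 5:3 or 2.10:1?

2.10:1

5:3 = 1.667 and 2.1; 2.1 > 1.667.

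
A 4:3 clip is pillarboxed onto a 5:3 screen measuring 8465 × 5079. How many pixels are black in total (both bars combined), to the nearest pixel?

4:3 (1.333) < 5:3 (1.667), so the clip fills the height.
The clip is 5079 × 4/3 ≈ 6772.0000 px wide.
Black = 8465 − 6772.0000 = 1693.0000 px.
Bar area = 1693.0000 × 5079 ≈ 8598747 px.

8598747 pixels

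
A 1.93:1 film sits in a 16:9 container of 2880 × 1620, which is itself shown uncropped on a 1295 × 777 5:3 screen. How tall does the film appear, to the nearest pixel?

First fit — 1.93:1 into 2880×1620 spans the width: 2880.00 × 1492.23.
Second fit — the 16:9 canvas into 1295×777 spans the width: 1295.00 × 728.44 (×0.4497 from 2880×1620).
The film scales with it: height 1492.23 × 0.4497 ≈ 670.98.

671 px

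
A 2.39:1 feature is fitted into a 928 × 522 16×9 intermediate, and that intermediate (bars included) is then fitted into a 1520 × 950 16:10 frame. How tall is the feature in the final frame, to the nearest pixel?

636 px

2.39:1 in 928×522: fills the width, so the feature is 928.00 × 388.28.
The 16×9 canvas is width-limited in 1520×950, giving 1520.00 × 855.00; scale factor 1.6379.
The feature scales with it: height 388.28 × 1.6379 ≈ 635.98.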